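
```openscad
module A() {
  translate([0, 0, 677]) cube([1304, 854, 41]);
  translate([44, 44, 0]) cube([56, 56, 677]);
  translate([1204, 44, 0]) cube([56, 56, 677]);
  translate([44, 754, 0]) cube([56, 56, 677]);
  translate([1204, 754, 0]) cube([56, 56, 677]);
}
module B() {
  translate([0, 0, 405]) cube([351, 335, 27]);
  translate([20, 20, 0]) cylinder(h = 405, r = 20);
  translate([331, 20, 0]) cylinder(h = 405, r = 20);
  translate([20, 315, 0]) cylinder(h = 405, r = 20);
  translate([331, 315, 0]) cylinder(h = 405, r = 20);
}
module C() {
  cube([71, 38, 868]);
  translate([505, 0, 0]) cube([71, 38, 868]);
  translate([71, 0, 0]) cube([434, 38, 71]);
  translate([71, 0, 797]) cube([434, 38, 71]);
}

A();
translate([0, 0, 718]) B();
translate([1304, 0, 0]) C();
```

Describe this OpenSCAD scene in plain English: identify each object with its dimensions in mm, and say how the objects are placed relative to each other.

A is a table with a 1304×854 mm rectangular top, 41 mm thick, top surface at z = 718 mm, supported by four 56×56 mm square legs, each inset 44 mm from the nearest pair of top edges, running from the floor.

B is a four-legged stool. The seat is a 351×335×27 mm slab whose top surface is at z = 432 mm; four round legs, each 40 mm in diameter, run from the floor (z = 0) to the underside of the seat, each leg's axis is inset half a diameter from the nearest pair of seat edges (so the leg's bounding box is flush with the corner).

C is a rectangular picture frame lying in the x–z plane (depth along y). The opening is 434 mm wide (x) by 726 mm tall (z), surrounded by a border 71 mm wide on all four sides. The frame is 38 mm deep and is made of two full-height vertical stiles with two horizontal rails fitted between them.

The stool is on top of the table. The picture frame is against the table's +x side, with their −y faces flush.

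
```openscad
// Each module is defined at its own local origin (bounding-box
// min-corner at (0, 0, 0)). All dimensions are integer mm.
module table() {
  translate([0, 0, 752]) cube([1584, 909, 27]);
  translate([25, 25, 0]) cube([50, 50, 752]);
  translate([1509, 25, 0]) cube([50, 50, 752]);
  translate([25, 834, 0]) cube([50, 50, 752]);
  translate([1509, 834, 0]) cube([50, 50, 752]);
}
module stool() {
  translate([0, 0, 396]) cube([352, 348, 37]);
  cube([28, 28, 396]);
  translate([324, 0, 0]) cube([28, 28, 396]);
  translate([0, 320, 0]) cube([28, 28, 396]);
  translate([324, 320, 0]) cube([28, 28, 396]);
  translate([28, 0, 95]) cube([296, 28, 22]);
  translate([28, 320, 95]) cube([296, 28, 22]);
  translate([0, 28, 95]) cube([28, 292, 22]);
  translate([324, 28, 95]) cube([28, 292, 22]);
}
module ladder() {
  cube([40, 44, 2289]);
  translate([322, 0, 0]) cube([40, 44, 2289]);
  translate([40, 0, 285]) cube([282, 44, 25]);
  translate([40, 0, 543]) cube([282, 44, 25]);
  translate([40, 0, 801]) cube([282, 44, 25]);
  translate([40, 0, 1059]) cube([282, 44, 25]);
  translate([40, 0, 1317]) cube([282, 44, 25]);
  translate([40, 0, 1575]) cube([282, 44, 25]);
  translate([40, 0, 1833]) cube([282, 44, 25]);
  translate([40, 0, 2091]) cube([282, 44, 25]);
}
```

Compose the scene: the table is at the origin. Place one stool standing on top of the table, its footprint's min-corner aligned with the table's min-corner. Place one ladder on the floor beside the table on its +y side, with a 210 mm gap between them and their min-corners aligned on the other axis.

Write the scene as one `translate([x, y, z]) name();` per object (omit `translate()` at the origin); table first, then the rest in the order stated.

table();
translate([0, 0, 779]) stool();
translate([0, 1119, 0]) ladder();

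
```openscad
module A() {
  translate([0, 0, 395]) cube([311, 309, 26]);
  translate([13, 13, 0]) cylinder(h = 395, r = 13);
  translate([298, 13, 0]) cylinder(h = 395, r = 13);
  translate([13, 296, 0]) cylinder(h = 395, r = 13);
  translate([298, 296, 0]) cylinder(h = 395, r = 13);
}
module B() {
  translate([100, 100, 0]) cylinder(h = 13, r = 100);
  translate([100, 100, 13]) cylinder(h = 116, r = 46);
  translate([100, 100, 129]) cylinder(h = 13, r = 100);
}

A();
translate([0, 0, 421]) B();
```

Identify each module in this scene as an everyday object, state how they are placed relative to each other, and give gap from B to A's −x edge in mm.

A is a stool. B is a spool. The spool is on top of the stool. The gap from the spool to the stool's −x edge is 0 mm.

The spool's min-x is at 0; the stool's min-x is 0; gap = 0 mm.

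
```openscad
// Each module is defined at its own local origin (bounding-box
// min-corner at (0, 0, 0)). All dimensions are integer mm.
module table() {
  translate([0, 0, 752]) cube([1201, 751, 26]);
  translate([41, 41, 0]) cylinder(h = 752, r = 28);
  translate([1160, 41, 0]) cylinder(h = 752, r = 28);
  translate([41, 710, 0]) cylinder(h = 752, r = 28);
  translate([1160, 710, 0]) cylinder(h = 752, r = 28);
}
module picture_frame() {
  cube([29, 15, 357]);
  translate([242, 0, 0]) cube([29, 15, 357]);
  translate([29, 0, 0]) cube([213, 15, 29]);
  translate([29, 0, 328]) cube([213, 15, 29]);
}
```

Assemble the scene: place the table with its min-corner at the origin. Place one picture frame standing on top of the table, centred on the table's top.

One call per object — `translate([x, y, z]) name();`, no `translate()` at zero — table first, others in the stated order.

table();
translate([465, 368, 778]) picture_frame();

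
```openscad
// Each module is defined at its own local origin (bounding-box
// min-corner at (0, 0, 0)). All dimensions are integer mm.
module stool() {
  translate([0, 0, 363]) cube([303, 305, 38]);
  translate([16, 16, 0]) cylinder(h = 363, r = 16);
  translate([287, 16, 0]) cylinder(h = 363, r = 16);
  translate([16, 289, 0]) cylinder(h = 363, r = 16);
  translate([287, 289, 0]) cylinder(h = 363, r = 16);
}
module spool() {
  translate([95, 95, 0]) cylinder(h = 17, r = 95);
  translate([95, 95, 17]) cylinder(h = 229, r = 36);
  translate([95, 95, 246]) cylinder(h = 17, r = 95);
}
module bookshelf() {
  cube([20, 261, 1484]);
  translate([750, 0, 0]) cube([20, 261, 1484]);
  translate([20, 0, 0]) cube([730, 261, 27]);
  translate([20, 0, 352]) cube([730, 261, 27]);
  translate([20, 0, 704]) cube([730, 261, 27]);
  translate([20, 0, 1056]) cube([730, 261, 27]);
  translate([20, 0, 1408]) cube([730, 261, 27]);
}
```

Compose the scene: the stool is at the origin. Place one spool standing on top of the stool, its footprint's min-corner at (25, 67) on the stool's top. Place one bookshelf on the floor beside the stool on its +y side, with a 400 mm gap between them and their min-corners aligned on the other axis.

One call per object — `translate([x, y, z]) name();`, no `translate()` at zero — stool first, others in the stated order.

stool();
translate([25, 67, 401]) spool();
translate([0, 705, 0]) bookshelf();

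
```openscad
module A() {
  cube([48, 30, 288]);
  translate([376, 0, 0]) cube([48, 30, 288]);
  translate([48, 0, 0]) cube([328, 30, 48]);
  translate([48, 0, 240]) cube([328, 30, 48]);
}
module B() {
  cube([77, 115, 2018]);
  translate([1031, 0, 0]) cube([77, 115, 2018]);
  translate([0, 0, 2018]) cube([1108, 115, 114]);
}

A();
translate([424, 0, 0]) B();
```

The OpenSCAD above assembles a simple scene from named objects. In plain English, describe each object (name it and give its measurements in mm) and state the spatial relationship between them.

A is a picture frame with a 328×192 mm rectangular opening (x by z) and a uniform 48 mm border on every side. Frame depth is 30 mm along y. It is built from two vertical stiles running the full outside height and two horizontal rails spanning the gap between the stiles.

B is a rectangular door frame: two vertical jambs of 77×115 mm section, 2018 mm tall, with a clear opening 954 mm wide between their inner faces. A header 114 mm tall and 115 mm deep lies on top of the jambs and spans the full outside width.

The door frame is against the picture frame's +x side, with their −y faces flush.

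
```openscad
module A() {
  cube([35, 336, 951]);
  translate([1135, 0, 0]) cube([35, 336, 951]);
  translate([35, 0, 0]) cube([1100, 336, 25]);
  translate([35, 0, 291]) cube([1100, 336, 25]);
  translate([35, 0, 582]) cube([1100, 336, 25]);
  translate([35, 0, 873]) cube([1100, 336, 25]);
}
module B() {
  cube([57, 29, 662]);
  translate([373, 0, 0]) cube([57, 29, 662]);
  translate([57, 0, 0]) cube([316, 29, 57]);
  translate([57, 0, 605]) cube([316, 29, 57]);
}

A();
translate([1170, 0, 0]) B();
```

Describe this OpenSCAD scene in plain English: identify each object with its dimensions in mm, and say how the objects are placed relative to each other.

A is an open bookshelf. Two side panels, each 35 mm thick, 336 mm deep and 951 mm tall, stand 1170 mm apart (outside-to-outside). Between them sit 4 shelves, each 25 mm thick and 336 mm deep, spanning the full gap between the sides. The bottom shelf rests on the floor (its underside at z = 0) and the clear gap between one shelf's top and the next shelf's underside is 266 mm.

B is a picture frame with a 316×548 mm rectangular opening (x by z) and a uniform 57 mm border on every side. Frame depth is 29 mm along y. It is built from two vertical stiles running the full outside height and two horizontal rails spanning the gap between the stiles.

The picture frame is against the bookshelf's +x side, with their −y faces flush.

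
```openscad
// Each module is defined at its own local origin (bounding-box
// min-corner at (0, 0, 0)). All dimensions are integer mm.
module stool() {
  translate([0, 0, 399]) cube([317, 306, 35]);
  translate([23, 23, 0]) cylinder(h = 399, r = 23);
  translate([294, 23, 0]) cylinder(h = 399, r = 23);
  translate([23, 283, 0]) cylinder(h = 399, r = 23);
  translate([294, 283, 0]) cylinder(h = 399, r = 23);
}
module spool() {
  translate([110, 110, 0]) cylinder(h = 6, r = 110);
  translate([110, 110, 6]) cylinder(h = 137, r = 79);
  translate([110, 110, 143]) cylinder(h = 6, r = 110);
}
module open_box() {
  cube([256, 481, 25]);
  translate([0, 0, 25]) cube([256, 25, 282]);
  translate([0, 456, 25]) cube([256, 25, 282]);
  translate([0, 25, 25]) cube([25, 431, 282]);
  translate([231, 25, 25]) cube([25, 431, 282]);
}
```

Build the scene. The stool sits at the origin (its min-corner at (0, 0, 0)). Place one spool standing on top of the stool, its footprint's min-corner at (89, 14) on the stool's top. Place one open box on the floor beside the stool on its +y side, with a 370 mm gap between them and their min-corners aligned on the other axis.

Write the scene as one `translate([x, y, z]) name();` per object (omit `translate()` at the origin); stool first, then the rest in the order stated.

stool();
translate([89, 14, 434]) spool();
translate([0, 676, 0]) open_box();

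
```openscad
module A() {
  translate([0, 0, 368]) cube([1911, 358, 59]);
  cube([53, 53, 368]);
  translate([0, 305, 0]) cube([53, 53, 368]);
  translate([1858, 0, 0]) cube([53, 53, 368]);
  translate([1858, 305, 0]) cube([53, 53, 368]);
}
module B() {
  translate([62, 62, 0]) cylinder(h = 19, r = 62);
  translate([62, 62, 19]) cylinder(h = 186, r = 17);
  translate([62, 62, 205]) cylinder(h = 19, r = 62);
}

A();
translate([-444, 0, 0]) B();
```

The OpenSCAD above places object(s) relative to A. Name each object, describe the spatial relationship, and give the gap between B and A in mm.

The spool's nearest face is 320 mm from the bench's −x face.

A is a bench. B is a spool. The spool is on the floor beside the bench on its −x side. The gap between the spool and the bench is 320 mm.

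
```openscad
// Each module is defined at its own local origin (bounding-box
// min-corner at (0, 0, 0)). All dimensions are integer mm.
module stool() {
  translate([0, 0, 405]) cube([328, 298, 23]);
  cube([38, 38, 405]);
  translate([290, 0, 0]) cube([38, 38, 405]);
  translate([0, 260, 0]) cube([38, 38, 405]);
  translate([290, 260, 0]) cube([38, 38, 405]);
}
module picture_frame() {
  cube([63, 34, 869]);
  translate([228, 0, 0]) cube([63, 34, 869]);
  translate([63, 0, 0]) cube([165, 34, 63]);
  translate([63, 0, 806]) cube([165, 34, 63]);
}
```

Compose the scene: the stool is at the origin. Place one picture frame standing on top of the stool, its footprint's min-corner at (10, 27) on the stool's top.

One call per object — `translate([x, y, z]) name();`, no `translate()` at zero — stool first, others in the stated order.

stool();
translate([10, 27, 428]) picture_frame();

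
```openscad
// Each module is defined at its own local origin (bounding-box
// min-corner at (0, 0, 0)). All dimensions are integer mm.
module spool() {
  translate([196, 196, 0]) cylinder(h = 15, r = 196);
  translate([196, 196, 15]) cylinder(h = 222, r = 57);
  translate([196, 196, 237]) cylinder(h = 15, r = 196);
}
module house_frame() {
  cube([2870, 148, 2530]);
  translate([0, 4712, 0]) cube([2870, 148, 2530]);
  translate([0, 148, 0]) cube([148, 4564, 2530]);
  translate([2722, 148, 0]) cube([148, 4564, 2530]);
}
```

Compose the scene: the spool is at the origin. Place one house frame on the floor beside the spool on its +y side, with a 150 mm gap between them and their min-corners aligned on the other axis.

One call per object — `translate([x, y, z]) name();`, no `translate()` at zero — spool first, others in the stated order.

spool();
translate([0, 542, 0]) house_frame();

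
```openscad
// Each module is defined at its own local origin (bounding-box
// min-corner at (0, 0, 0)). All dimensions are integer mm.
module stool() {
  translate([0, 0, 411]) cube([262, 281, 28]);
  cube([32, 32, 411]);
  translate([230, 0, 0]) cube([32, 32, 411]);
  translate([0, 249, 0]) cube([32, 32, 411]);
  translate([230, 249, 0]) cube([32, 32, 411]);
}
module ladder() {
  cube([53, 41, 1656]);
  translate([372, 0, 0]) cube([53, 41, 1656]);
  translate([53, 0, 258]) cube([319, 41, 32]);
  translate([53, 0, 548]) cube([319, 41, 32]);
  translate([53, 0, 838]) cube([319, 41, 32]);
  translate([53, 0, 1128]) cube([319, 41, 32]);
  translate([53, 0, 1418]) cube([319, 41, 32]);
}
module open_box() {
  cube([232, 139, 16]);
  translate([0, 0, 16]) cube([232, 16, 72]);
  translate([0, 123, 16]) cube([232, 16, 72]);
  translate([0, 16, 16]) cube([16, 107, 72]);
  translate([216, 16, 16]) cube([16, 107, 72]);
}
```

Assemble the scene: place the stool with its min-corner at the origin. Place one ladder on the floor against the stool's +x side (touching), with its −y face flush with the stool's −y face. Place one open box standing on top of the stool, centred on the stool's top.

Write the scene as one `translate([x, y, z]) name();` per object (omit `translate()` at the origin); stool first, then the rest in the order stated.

stool();
translate([262, 0, 0]) ladder();
translate([15, 71, 439]) open_box();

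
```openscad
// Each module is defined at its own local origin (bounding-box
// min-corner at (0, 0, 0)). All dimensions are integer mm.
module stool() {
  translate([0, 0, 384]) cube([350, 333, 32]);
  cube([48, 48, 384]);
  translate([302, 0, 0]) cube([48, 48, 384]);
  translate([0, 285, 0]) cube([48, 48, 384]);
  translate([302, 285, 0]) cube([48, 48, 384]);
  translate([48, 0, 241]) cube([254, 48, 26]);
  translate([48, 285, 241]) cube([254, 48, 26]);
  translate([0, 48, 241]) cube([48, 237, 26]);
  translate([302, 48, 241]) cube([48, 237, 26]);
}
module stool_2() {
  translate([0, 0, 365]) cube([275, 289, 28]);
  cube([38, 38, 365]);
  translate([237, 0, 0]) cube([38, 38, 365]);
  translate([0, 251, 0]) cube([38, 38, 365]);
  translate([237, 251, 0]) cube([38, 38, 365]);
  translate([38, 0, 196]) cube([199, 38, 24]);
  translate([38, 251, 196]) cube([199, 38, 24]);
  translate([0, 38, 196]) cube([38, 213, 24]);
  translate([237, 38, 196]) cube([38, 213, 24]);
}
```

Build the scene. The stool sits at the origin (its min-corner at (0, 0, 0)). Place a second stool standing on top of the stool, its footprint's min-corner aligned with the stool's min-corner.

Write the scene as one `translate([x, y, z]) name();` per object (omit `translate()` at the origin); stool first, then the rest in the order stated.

stool();
translate([0, 0, 416]) stool_2();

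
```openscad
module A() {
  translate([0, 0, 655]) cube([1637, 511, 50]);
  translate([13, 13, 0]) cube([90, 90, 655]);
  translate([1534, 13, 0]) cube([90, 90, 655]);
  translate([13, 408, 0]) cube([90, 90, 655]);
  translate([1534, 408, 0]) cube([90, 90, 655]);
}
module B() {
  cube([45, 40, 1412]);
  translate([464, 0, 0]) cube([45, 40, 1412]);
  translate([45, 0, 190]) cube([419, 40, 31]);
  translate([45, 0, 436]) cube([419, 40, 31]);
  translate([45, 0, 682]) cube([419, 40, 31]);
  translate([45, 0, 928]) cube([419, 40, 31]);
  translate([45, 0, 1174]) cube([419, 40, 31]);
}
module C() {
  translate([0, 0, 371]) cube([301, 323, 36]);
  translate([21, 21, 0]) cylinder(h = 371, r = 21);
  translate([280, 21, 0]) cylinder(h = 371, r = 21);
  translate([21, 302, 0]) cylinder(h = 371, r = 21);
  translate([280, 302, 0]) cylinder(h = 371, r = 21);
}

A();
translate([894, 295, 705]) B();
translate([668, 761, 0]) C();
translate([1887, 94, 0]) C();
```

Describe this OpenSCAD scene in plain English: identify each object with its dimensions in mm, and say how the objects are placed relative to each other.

A is a table: top 1637 mm (x) × 511 mm (y), 50 mm thick, upper face at z = 705 mm, on four 90×90 mm square legs, each inset 13 mm from the nearest pair of top edges, running from z = 0 to the bottom of the top.

B is a wooden ladder with two side rails of 45×40 mm section and 1412 mm height, set 509 mm apart overall. Between them run 5 rectangular rungs (40 mm deep, 31 mm thick), front faces flush with the rails' −y face. The bottom of the first rung is 190 mm above the floor and each subsequent rung is 246 mm higher than the one below.

C is a four-legged stool. The seat is 301×323 mm, 36 mm thick, top at z = 407 mm. It stands on four round legs, each 42 mm in diameter, from z = 0 to the seat underside, each leg's axis is inset half a diameter from the nearest pair of seat edges (so the leg's bounding box is flush with the corner).

The ladder is on top of the table. Two stools sit around the table at the +y, +x sides.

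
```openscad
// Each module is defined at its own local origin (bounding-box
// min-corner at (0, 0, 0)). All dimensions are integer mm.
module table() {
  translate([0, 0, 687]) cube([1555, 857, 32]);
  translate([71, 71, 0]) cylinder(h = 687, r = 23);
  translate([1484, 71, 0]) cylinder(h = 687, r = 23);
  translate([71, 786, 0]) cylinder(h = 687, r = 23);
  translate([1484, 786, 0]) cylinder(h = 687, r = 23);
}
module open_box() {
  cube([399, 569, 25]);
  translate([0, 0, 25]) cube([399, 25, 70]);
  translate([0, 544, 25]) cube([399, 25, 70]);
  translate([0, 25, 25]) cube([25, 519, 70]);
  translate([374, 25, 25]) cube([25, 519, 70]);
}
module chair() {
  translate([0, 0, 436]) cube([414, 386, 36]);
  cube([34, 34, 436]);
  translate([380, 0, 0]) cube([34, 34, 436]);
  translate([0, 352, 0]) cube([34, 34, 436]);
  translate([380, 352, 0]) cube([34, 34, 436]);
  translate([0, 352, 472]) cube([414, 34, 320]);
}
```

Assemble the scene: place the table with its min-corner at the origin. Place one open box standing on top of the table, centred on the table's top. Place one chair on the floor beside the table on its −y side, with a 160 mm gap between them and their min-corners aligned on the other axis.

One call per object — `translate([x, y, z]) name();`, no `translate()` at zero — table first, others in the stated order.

table();
translate([578, 144, 719]) open_box();
translate([0, -546, 0]) chair();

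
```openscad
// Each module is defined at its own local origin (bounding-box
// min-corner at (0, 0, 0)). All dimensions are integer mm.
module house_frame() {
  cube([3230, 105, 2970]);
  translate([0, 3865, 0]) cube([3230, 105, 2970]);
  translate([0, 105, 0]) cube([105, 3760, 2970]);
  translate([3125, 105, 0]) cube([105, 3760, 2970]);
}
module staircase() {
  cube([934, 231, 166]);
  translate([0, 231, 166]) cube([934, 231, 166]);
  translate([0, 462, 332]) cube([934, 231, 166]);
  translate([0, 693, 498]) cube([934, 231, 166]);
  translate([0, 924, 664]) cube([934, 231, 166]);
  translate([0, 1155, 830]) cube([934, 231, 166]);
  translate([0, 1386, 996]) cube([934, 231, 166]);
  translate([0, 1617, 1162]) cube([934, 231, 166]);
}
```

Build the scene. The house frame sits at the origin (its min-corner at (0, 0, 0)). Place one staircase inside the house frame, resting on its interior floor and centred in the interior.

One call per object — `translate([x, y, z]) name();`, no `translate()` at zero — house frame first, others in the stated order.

house_frame();
translate([1148, 1061, 0]) staircase();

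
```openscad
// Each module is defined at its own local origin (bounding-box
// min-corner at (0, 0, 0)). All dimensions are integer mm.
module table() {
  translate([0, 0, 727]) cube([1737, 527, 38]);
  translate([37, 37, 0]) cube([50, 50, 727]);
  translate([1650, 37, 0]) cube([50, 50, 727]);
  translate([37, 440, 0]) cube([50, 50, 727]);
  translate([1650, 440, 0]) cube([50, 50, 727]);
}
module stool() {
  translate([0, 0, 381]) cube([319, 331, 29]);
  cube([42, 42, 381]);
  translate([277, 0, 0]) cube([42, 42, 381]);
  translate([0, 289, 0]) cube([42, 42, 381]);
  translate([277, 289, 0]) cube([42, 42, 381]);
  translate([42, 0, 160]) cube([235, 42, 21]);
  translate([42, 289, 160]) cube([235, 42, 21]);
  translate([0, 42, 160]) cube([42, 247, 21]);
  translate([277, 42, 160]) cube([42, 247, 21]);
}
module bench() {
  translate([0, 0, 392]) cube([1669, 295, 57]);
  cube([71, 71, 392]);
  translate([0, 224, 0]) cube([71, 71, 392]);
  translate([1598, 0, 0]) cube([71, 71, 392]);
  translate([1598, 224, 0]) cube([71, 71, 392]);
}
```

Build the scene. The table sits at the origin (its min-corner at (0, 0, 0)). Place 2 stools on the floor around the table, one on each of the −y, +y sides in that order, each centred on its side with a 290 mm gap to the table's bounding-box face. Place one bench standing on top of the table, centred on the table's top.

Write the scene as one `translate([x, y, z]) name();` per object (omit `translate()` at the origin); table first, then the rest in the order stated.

table();
translate([709, -621, 0]) stool();
translate([709, 817, 0]) stool();
translate([34, 116, 765]) bench();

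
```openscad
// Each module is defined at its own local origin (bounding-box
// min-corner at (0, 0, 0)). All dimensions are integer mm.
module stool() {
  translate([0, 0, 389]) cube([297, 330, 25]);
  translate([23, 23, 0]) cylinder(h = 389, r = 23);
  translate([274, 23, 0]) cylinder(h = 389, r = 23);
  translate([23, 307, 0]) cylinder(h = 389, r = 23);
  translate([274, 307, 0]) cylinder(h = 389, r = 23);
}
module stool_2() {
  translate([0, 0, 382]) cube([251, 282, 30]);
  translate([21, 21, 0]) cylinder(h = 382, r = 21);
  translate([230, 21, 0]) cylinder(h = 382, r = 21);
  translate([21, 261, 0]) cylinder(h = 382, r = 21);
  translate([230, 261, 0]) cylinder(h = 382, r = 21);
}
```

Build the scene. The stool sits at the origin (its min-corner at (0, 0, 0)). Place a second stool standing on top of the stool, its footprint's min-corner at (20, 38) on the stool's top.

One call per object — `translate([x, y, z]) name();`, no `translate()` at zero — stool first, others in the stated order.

stool();
translate([20, 38, 414]) stool_2();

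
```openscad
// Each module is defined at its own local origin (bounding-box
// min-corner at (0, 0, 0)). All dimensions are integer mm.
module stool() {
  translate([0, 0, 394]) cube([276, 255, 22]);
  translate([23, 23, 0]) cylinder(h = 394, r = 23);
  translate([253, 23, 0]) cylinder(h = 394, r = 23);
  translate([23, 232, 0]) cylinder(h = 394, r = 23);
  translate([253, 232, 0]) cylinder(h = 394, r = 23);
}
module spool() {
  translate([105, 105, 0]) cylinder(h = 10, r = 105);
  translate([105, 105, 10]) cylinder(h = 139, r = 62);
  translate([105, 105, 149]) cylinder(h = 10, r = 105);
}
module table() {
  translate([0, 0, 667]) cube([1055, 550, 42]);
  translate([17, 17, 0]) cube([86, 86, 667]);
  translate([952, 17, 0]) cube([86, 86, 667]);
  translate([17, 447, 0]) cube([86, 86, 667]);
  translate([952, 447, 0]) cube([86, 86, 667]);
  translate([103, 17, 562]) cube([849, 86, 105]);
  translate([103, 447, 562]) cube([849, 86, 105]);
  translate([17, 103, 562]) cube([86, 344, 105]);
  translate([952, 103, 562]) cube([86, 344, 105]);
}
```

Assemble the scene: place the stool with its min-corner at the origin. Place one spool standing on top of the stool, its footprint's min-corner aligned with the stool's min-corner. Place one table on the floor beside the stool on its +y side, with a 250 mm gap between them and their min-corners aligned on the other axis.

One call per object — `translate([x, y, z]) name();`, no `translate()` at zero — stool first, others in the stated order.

stool();
translate([0, 0, 416]) spool();
translate([0, 505, 0]) table();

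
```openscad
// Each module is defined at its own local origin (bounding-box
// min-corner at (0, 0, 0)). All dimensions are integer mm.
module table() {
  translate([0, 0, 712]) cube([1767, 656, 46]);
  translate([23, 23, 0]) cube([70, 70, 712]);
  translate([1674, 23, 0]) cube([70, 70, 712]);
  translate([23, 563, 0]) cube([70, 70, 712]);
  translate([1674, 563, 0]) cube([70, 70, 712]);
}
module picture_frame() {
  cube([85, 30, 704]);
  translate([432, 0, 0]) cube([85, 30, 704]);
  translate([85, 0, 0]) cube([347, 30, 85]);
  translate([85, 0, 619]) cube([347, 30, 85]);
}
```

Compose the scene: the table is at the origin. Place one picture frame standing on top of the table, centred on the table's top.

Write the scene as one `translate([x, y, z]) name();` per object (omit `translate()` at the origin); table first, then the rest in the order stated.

table();
translate([625, 313, 758]) picture_frame();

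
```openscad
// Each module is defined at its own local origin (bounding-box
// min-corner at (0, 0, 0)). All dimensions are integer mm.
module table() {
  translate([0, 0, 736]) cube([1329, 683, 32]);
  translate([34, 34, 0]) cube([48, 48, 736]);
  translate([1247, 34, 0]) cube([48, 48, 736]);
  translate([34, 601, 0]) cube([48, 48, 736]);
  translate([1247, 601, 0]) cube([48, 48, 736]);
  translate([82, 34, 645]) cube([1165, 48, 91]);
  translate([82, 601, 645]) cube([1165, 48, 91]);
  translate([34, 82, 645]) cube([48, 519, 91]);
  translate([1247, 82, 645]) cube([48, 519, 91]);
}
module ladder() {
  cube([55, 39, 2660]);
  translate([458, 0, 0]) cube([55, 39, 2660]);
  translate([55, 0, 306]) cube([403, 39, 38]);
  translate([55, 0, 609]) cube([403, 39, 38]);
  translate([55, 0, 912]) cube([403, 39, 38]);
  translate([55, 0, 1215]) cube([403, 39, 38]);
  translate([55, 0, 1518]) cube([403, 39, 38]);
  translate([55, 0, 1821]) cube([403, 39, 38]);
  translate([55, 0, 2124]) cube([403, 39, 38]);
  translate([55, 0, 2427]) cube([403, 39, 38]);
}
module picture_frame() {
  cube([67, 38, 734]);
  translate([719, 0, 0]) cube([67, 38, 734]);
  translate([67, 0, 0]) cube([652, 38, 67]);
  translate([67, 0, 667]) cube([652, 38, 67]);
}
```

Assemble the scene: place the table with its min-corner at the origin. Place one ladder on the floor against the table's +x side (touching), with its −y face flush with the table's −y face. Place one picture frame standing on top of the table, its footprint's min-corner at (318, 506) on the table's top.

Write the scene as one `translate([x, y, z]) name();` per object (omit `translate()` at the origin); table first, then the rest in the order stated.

table();
translate([1329, 0, 0]) ladder();
translate([318, 506, 768]) picture_frame();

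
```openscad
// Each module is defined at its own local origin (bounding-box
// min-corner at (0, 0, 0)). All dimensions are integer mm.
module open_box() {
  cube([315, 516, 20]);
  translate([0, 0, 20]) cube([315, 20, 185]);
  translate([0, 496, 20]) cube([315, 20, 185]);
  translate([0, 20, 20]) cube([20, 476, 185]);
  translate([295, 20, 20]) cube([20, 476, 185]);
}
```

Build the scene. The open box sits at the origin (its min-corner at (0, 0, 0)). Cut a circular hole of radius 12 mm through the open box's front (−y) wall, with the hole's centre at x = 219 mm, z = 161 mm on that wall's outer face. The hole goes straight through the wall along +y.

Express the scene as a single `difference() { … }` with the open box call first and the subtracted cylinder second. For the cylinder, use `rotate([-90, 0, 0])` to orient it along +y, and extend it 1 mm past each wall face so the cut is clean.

difference() {
  open_box();
  translate([219, -1, 161]) rotate([-90, 0, 0]) cylinder(h = 22, r = 12);
}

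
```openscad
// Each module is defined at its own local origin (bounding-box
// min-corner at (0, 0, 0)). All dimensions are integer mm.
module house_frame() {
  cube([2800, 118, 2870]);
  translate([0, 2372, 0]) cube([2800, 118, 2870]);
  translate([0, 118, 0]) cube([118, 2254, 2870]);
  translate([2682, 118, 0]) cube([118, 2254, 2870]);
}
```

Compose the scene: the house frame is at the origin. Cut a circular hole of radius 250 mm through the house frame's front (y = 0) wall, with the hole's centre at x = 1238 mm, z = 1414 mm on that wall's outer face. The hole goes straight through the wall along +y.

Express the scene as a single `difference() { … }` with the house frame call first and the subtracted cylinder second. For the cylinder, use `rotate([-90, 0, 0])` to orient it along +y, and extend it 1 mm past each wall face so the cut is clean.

difference() {
  house_frame();
  translate([1238, -1, 1414]) rotate([-90, 0, 0]) cylinder(h = 120, r = 250);
}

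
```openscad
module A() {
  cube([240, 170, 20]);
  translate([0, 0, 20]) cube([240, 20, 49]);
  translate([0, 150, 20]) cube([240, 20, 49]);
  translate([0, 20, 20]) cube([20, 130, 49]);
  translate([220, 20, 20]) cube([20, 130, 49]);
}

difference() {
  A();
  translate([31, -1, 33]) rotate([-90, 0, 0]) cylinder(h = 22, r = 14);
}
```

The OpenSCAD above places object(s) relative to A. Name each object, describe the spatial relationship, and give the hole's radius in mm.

A is an open box. The open box has a circular hole through its front wall. The hole's radius is 14 mm.

The subtracted cylinder has r = 14 mm.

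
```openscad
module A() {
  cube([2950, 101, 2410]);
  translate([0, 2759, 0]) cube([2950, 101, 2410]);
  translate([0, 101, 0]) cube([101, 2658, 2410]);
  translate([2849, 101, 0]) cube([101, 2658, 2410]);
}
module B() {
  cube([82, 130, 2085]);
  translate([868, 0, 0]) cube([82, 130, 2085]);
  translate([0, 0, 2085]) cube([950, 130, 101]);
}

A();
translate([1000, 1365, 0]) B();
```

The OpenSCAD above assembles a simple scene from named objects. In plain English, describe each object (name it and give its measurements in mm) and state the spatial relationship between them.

A is the wall frame of a small rectangular building: four walls, each 2410 mm tall and 101 mm thick, enclosing a footprint 2950 mm (x) by 2860 mm (y) outside-to-outside, with no floor or roof. The front and back walls (the −y and +y sides) span the full width; the two side walls fit between them.

B is a rectangular door frame: two vertical jambs of 82×130 mm section, 2085 mm tall, with a clear opening 786 mm wide between their inner faces. A header 101 mm tall and 130 mm deep lies on top of the jambs and spans the full outside width.

The door frame sits inside the house frame, centred.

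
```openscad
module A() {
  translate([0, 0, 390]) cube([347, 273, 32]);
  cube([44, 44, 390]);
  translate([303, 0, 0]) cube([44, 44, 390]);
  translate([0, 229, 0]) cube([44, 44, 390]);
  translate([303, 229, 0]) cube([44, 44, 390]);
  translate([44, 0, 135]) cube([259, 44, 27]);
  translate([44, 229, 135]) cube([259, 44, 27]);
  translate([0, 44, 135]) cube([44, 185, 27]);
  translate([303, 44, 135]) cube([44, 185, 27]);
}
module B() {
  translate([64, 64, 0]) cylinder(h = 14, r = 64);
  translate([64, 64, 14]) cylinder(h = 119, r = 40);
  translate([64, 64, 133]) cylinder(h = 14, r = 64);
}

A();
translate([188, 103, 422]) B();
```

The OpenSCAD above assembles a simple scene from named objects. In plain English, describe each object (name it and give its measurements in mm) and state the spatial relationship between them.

A is a four-legged stool. The seat is 347×273 mm, 32 mm thick, top at z = 422 mm. It stands on four square legs, each 44×44 mm in cross-section, from z = 0 to the seat underside, each flush with a corner of the seat. Four stretchers, 44 mm wide and 27 mm tall, connect adjacent legs with their undersides at z = 135 mm, each running between the inner faces of the legs it joins and aligned with the legs' outer faces on the other axis.

B is a spool: two coaxial disc flanges of radius 64 mm and thickness 14 mm, joined by a core cylinder of radius 40 mm and height 119 mm. The lower flange rests on z = 0 and the three cylinders share a vertical axis.

The spool is on top of the stool.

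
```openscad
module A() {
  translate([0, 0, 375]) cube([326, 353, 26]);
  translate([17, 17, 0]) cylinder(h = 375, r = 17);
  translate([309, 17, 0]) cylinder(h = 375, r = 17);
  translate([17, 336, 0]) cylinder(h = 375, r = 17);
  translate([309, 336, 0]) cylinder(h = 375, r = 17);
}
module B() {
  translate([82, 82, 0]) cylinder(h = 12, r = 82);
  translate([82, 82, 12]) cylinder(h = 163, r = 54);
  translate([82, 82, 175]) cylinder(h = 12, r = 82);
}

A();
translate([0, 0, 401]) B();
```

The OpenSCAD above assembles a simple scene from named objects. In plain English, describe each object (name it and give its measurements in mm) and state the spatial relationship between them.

A is a four-legged stool. The seat is a 326×353×26 mm slab whose top surface is at z = 401 mm; four round legs, each 34 mm in diameter, run from the floor (z = 0) to the underside of the seat, each leg's axis is inset half a diameter from the nearest pair of seat edges (so the leg's bounding box is flush with the corner).

B is a spool: two coaxial disc flanges of radius 82 mm and thickness 12 mm, joined by a core cylinder of radius 54 mm and height 163 mm. The lower flange rests on z = 0 and the three cylinders share a vertical axis.

The spool is on top of the stool.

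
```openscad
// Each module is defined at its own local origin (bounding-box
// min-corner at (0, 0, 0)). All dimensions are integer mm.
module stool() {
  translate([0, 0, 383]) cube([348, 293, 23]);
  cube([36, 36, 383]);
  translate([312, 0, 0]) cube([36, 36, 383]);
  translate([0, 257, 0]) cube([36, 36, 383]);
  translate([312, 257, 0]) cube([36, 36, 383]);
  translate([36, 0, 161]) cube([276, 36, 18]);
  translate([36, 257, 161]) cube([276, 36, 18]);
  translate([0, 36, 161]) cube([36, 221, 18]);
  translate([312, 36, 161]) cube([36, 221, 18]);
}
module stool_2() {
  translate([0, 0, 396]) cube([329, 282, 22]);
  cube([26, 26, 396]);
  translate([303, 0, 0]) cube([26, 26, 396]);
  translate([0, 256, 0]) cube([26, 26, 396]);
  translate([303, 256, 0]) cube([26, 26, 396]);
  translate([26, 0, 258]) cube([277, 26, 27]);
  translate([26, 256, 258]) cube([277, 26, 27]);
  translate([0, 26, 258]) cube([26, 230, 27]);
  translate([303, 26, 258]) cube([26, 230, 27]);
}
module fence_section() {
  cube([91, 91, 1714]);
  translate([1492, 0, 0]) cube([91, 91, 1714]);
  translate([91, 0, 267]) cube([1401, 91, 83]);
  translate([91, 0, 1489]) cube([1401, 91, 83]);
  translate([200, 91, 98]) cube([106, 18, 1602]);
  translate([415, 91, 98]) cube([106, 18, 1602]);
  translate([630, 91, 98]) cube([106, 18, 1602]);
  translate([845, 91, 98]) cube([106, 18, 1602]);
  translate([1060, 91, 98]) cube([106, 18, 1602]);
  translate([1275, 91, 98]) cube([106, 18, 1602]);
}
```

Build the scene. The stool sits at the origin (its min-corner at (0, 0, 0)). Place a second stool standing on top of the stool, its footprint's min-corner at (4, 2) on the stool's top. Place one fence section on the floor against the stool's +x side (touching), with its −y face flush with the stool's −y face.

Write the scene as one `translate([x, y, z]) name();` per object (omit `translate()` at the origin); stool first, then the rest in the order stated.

stool();
translate([4, 2, 406]) stool_2();
translate([348, 0, 0]) fence_section();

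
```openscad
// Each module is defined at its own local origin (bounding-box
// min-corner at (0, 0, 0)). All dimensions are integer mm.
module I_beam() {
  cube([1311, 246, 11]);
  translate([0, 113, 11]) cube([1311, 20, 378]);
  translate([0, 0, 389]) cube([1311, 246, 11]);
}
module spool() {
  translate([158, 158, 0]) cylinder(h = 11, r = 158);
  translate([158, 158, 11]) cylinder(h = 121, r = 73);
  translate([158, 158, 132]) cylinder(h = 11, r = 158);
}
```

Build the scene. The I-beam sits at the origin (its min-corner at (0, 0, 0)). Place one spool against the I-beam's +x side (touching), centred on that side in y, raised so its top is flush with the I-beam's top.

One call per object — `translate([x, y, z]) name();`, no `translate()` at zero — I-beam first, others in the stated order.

I_beam();
translate([1311, -35, 257]) spool();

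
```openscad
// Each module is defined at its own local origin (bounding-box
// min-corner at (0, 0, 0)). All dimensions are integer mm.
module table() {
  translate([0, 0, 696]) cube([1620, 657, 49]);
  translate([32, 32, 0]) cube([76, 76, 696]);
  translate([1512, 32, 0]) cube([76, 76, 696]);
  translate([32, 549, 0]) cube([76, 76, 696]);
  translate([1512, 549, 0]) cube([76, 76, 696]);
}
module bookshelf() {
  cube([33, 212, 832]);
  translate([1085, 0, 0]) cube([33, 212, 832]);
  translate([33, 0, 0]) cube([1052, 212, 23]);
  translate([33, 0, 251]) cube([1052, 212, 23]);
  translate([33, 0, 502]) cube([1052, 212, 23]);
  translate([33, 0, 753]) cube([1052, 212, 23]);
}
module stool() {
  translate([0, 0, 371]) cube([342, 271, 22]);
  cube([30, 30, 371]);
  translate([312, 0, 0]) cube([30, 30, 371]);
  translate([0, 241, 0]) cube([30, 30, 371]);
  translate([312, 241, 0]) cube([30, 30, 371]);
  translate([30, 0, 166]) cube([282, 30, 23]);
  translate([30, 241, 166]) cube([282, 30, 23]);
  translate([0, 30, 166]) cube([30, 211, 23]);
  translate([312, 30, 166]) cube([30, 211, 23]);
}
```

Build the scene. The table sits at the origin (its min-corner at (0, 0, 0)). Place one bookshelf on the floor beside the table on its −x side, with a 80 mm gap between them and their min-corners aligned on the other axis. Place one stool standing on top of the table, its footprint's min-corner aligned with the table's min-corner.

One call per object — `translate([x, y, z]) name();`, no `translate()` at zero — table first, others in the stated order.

table();
translate([-1198, 0, 0]) bookshelf();
translate([0, 0, 745]) stool();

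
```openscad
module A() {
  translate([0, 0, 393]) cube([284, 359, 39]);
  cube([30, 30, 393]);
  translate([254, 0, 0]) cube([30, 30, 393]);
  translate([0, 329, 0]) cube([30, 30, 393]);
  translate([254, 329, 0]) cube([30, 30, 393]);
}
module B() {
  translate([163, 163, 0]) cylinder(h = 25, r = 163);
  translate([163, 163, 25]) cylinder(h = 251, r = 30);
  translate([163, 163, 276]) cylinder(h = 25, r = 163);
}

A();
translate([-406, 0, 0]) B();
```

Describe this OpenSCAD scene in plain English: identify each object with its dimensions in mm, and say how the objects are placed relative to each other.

A is a four-legged stool. The seat is a 284×359×39 mm slab whose top surface is at z = 432 mm; four square legs, each 30×30 mm in cross-section, run from the floor (z = 0) to the underside of the seat, each flush with a corner of the seat.

B is a spool: two coaxial disc flanges of radius 163 mm and thickness 25 mm, joined by a core cylinder of radius 30 mm and height 251 mm. The lower flange rests on z = 0 and the three cylinders share a vertical axis.

The spool is on the floor beside the stool on its −x side.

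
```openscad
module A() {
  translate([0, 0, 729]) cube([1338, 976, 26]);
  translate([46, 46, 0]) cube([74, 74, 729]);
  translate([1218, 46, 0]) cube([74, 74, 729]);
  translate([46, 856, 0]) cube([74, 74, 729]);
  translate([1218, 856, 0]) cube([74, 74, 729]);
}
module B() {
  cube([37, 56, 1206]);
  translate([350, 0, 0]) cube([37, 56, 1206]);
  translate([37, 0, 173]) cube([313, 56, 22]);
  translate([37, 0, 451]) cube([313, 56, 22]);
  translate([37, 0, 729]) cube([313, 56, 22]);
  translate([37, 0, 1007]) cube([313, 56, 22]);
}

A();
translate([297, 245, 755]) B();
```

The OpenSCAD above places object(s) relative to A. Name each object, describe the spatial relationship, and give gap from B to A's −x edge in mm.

A is a table. B is a ladder. The ladder is on top of the table. The gap from the ladder to the table's −x edge is 297 mm.

The ladder's min-x is at 297; the table's min-x is 0; gap = 297 mm.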